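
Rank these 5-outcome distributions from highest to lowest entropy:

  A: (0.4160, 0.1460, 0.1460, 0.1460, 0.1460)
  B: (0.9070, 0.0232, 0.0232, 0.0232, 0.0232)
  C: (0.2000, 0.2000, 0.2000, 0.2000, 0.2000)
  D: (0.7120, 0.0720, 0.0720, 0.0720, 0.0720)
C > A > D > B

Key insight: Entropy is maximized by uniform distributions and minimized by concentrated distributions.

Entropies:
  H(A) = 2.1475 bits
  H(B) = 0.6324 bits
  H(C) = 2.3219 bits
  H(D) = 1.4421 bits

Ranking: C > A > D > B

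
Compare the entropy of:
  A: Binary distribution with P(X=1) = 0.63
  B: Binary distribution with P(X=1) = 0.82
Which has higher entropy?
A

For binary distributions, entropy is maximized at p=0.5 and decreases as p moves toward 0 or 1.

H(A) = H(0.63) = 0.9507 bits
H(B) = H(0.82) = 0.6801 bits

Distribution A (p=0.63) is closer to uniform (p=0.5), so it has higher entropy.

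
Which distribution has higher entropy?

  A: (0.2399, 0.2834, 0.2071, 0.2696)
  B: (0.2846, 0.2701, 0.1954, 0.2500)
A

Both distributions are close to uniform, making this a harder comparison.

H(A) = 1.9899 bits
H(B) = 1.9862 bits

The distribution closer to uniform has higher entropy.
Answer: A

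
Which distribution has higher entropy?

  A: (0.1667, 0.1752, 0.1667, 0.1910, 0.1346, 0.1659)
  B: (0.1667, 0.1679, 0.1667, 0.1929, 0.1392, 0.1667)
B

Both distributions are close to uniform, making this a harder comparison.

H(A) = 2.5774 bits
H(B) = 2.5786 bits

The distribution closer to uniform has higher entropy.
Answer: B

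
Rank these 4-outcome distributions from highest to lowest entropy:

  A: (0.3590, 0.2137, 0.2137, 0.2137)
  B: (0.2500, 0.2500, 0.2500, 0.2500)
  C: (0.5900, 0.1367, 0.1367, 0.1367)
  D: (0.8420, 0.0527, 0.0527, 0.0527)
B > A > C > D

Key insight: Entropy is maximized by uniform distributions and minimized by concentrated distributions.

Entropies:
  H(A) = 1.9578 bits
  H(B) = 2.0000 bits
  H(C) = 1.6263 bits
  H(D) = 0.8799 bits

Ranking: B > A > C > D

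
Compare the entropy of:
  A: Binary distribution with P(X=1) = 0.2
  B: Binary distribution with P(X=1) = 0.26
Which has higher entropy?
B

For binary distributions, entropy is maximized at p=0.5 and decreases as p moves toward 0 or 1.

H(A) = H(0.2) = 0.7219 bits
H(B) = H(0.26) = 0.8267 bits

Distribution B (p=0.26) is closer to uniform (p=0.5), so it has higher entropy.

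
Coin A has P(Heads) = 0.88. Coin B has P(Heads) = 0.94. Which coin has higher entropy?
A

For binary distributions, entropy is maximized at p=0.5 and decreases as p moves toward 0 or 1.

H(A) = H(0.88) = 0.5294 bits
H(B) = H(0.94) = 0.3274 bits

Distribution A (p=0.88) is closer to uniform (p=0.5), so it has higher entropy.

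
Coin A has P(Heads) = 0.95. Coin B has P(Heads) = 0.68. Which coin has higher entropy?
B

For binary distributions, entropy is maximized at p=0.5 and decreases as p moves toward 0 or 1.

H(A) = H(0.95) = 0.2864 bits
H(B) = H(0.68) = 0.9044 bits

Distribution B (p=0.68) is closer to uniform (p=0.5), so it has higher entropy.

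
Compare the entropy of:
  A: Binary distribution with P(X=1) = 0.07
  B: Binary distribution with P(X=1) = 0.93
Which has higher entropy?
Equal

For binary distributions, entropy is maximized at p=0.5 and decreases as p moves toward 0 or 1.

H(A) = H(0.07) = 0.3659 bits
H(B) = H(0.93) = 0.3659 bits

Both distributions are equally far from uniform (|0.07-0.5| = |0.93-0.5|), so they have the same entropy.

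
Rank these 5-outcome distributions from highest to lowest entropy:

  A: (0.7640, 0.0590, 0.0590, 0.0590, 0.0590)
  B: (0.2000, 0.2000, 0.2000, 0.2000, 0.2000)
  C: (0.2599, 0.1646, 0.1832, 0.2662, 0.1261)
B > C > A

Key insight: Entropy is maximized by uniform distributions and minimized by concentrated distributions.

- Uniform distributions have maximum entropy log₂(5) = 2.3219 bits
- The more "peaked" or concentrated a distribution, the lower its entropy

Entropies:
  H(A) = 1.2603 bits
  H(B) = 2.3219 bits
  H(C) = 2.2673 bits

Ranking: B > C > A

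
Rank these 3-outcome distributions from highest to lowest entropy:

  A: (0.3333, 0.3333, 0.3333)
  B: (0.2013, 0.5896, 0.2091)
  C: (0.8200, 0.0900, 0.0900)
A > B > C

Key insight: Entropy is maximized by uniform distributions and minimized by concentrated distributions.

- Uniform distributions have maximum entropy log₂(3) = 1.5850 bits
- The more "peaked" or concentrated a distribution, the lower its entropy

Entropies:
  H(A) = 1.5850 bits
  H(B) = 1.3869 bits
  H(C) = 0.8601 bits

Ranking: A > B > C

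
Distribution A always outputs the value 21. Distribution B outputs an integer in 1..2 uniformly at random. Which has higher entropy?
B

A is deterministic, so H(A) = 0. B is uniform over 2 outcomes, so H(B) = log₂(2) = 1.000 bits. Any distribution with genuine randomness has higher entropy than a deterministic one.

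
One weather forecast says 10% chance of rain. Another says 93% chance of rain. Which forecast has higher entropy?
10% forecast

Treat each forecast as a Bernoulli distribution. Binary entropy is maximized at p=0.5 and falls off symmetrically toward 0 or 1. The 10% forecast is closer to 50%, so it is more uncertain. H(10%) ≈ 0.469 bits, H(93%) ≈ 0.366 bits.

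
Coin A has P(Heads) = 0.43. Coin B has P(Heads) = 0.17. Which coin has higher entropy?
A

For binary distributions, entropy is maximized at p=0.5 and decreases as p moves toward 0 or 1.

H(A) = H(0.43) = 0.9858 bits
H(B) = H(0.17) = 0.6577 bits

Distribution A (p=0.43) is closer to uniform (p=0.5), so it has higher entropy.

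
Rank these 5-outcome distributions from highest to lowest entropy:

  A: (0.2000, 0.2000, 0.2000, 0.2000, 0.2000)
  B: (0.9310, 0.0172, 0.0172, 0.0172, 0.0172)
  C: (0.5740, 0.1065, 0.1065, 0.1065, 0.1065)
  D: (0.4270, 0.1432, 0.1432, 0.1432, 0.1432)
A > D > C > B

Key insight: Entropy is maximized by uniform distributions and minimized by concentrated distributions.

Entropies:
  H(A) = 2.3219 bits
  H(B) = 0.5002 bits
  H(C) = 1.8361 bits
  H(D) = 2.1306 bits

Ranking: A > D > C > B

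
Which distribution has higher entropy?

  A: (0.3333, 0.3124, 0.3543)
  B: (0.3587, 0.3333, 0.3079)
A

Both distributions are close to uniform, making this a harder comparison.

H(A) = 1.5831 bits
H(B) = 1.5822 bits

The distribution closer to uniform has higher entropy.
Answer: A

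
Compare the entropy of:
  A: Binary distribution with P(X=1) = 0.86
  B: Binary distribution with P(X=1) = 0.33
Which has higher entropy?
B

For binary distributions, entropy is maximized at p=0.5 and decreases as p moves toward 0 or 1.

H(A) = H(0.86) = 0.5842 bits
H(B) = H(0.33) = 0.9149 bits

Distribution B (p=0.33) is closer to uniform (p=0.5), so it has higher entropy.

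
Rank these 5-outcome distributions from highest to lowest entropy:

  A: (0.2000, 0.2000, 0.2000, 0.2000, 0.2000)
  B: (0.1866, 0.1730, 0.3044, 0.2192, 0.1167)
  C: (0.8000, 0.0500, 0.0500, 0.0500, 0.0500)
A > B > C

Key insight: Entropy is maximized by uniform distributions and minimized by concentrated distributions.

- Uniform distributions have maximum entropy log₂(5) = 2.3219 bits
- The more "peaked" or concentrated a distribution, the lower its entropy

Entropies:
  H(A) = 2.3219 bits
  H(B) = 2.2539 bits
  H(C) = 1.1219 bits

Ranking: A > B > C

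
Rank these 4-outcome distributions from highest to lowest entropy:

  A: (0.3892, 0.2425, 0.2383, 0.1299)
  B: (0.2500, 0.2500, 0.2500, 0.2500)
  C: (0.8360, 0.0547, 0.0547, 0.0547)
B > A > C

Key insight: Entropy is maximized by uniform distributions and minimized by concentrated distributions.

- Uniform distributions have maximum entropy log₂(4) = 2.0000 bits
- The more "peaked" or concentrated a distribution, the lower its entropy

Entropies:
  H(A) = 1.9011 bits
  H(B) = 2.0000 bits
  H(C) = 0.9037 bits

Ranking: B > A > C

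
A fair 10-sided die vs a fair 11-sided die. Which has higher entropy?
11-sided die

Both are uniform distributions; for uniform over n outcomes, H = log₂(n). H(10-sided) = log₂(10) = 3.322 bits and H(11-sided) = log₂(11) = 3.459 bits. More outcomes in a uniform distribution means higher entropy.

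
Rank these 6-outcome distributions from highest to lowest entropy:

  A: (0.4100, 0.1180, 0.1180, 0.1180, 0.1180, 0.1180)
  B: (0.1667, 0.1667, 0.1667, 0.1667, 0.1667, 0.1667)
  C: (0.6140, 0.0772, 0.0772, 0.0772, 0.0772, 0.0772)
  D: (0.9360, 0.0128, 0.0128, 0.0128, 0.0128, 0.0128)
B > A > C > D

Key insight: Entropy is maximized by uniform distributions and minimized by concentrated distributions.

Entropies:
  H(A) = 2.3464 bits
  H(B) = 2.5850 bits
  H(C) = 1.8584 bits
  H(D) = 0.4917 bits

Ranking: B > A > C > D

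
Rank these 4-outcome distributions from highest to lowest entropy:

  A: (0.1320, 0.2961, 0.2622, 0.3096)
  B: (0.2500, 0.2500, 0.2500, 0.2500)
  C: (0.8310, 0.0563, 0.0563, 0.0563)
B > A > C

Key insight: Entropy is maximized by uniform distributions and minimized by concentrated distributions.

- Uniform distributions have maximum entropy log₂(4) = 2.0000 bits
- The more "peaked" or concentrated a distribution, the lower its entropy

Entropies:
  H(A) = 1.9357 bits
  H(B) = 2.0000 bits
  H(C) = 0.9233 bits

Ranking: B > A > C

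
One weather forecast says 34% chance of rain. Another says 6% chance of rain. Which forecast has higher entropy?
34% forecast

Treat each forecast as a Bernoulli distribution. Binary entropy is maximized at p=0.5 and falls off symmetrically toward 0 or 1. The 34% forecast is closer to 50%, so it is more uncertain. H(34%) ≈ 0.925 bits, H(6%) ≈ 0.327 bits.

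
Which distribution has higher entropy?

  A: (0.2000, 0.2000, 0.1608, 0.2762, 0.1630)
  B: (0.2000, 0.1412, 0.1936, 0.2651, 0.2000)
B

Both distributions are close to uniform, making this a harder comparison.

H(A) = 2.2920 bits
H(B) = 2.2940 bits

The distribution closer to uniform has higher entropy.
Answer: B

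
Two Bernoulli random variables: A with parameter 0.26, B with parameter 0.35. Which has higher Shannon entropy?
B

For binary distributions, entropy is maximized at p=0.5 and decreases as p moves toward 0 or 1.

H(A) = H(0.26) = 0.8267 bits
H(B) = H(0.35) = 0.9341 bits

Distribution B (p=0.35) is closer to uniform (p=0.5), so it has higher entropy.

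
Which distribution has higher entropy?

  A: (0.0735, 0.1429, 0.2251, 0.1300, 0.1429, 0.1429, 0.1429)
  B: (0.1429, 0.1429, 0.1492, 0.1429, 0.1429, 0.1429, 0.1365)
B

Both distributions are close to uniform, making this a harder comparison.

H(A) = 2.7479 bits
H(B) = 2.8070 bits

The distribution closer to uniform has higher entropy.
Answer: B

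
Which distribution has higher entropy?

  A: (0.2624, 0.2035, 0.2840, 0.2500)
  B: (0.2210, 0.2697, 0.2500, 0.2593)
B

Both distributions are close to uniform, making this a harder comparison.

H(A) = 1.9897 bits
H(B) = 1.9961 bits

The distribution closer to uniform has higher entropy.
Answer: B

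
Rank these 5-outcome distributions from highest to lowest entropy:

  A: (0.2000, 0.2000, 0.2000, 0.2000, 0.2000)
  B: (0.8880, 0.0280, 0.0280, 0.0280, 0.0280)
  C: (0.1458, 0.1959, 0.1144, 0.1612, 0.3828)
A > C > B

Key insight: Entropy is maximized by uniform distributions and minimized by concentrated distributions.

- Uniform distributions have maximum entropy log₂(5) = 2.3219 bits
- The more "peaked" or concentrated a distribution, the lower its entropy

Entropies:
  H(A) = 2.3219 bits
  H(B) = 0.7299 bits
  H(C) = 2.1782 bits

Ranking: A > C > B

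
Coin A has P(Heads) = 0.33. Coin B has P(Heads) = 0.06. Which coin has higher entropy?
A

For binary distributions, entropy is maximized at p=0.5 and decreases as p moves toward 0 or 1.

H(A) = H(0.33) = 0.9149 bits
H(B) = H(0.06) = 0.3274 bits

Distribution A (p=0.33) is closer to uniform (p=0.5), so it has higher entropy.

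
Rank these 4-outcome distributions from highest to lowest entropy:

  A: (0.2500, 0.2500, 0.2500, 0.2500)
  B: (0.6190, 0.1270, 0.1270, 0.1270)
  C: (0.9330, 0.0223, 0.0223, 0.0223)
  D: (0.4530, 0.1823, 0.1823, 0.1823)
A > D > B > C

Key insight: Entropy is maximized by uniform distributions and minimized by concentrated distributions.

Entropies:
  H(A) = 2.0000 bits
  H(B) = 1.5626 bits
  H(C) = 0.4608 bits
  H(D) = 1.8606 bits

Ranking: A > D > B > C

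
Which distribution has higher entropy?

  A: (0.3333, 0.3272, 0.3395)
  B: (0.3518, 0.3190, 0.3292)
A

Both distributions are close to uniform, making this a harder comparison.

H(A) = 1.5848 bits
H(B) = 1.5838 bits

The distribution closer to uniform has higher entropy.
Answer: A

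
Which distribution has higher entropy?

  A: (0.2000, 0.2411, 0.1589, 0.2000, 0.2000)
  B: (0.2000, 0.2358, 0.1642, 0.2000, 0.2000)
B

Both distributions are close to uniform, making this a harder comparison.

H(A) = 2.3096 bits
H(B) = 2.3126 bits

The distribution closer to uniform has higher entropy.
Answer: B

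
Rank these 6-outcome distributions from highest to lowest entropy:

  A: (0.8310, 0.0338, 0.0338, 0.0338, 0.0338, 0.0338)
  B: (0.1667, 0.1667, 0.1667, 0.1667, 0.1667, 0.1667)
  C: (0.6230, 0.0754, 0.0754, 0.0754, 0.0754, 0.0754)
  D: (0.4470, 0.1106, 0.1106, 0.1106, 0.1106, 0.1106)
B > D > C > A

Key insight: Entropy is maximized by uniform distributions and minimized by concentrated distributions.

Entropies:
  H(A) = 1.0478 bits
  H(B) = 2.5850 bits
  H(C) = 1.8313 bits
  H(D) = 2.2759 bits

Ranking: B > D > C > A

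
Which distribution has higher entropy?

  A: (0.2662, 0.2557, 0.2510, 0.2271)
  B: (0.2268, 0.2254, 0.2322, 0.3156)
A

Both distributions are close to uniform, making this a harder comparison.

H(A) = 1.9976 bits
H(B) = 1.9842 bits

The distribution closer to uniform has higher entropy.
Answer: A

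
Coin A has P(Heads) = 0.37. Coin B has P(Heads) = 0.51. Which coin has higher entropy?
B

For binary distributions, entropy is maximized at p=0.5 and decreases as p moves toward 0 or 1.

H(A) = H(0.37) = 0.9507 bits
H(B) = H(0.51) = 0.9997 bits

Distribution B (p=0.51) is closer to uniform (p=0.5), so it has higher entropy.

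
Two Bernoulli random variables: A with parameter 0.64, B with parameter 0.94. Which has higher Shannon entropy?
A

For binary distributions, entropy is maximized at p=0.5 and decreases as p moves toward 0 or 1.

H(A) = H(0.64) = 0.9427 bits
H(B) = H(0.94) = 0.3274 bits

Distribution A (p=0.64) is closer to uniform (p=0.5), so it has higher entropy.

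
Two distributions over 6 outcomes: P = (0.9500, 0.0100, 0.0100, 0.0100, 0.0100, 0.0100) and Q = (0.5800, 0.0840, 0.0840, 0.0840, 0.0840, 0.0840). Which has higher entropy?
Q

P is highly concentrated on one outcome (95%), making it nearly deterministic. Q spreads its mass more evenly (max 58%). The more spread-out distribution has higher entropy: H(P) ≈ 0.402 bits, H(Q) ≈ 1.957 bits.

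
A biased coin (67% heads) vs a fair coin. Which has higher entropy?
Fair coin

The fair coin is uniform (p=0.5), maximizing binary entropy at 1 bit. The biased coin has H(0.67) ≈ 0.915 bits — its outcome is more predictable, so its entropy is lower.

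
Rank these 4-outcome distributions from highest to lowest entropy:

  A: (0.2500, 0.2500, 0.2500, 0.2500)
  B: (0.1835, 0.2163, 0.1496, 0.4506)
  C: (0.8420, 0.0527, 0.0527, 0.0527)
A > B > C

Key insight: Entropy is maximized by uniform distributions and minimized by concentrated distributions.

- Uniform distributions have maximum entropy log₂(4) = 2.0000 bits
- The more "peaked" or concentrated a distribution, the lower its entropy

Entropies:
  H(A) = 2.0000 bits
  H(B) = 1.8549 bits
  H(C) = 0.8799 bits

Ranking: A > B > C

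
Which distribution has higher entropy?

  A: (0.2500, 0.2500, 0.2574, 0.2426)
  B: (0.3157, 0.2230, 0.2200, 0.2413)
A

Both distributions are close to uniform, making this a harder comparison.

H(A) = 1.9997 bits
H(B) = 1.9834 bits

The distribution closer to uniform has higher entropy.
Answer: A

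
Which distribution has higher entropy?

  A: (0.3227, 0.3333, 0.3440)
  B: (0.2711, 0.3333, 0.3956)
A

Both distributions are close to uniform, making this a harder comparison.

H(A) = 1.5845 bits
H(B) = 1.5681 bits

The distribution closer to uniform has higher entropy.
Answer: A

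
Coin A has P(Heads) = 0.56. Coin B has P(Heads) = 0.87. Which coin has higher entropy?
A

For binary distributions, entropy is maximized at p=0.5 and decreases as p moves toward 0 or 1.

H(A) = H(0.56) = 0.9896 bits
H(B) = H(0.87) = 0.5574 bits

Distribution A (p=0.56) is closer to uniform (p=0.5), so it has higher entropy.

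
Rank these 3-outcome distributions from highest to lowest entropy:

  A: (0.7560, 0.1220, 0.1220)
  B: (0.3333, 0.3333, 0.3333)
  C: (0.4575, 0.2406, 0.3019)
B > C > A

Key insight: Entropy is maximized by uniform distributions and minimized by concentrated distributions.

- Uniform distributions have maximum entropy log₂(3) = 1.5850 bits
- The more "peaked" or concentrated a distribution, the lower its entropy

Entropies:
  H(A) = 1.0456 bits
  H(B) = 1.5850 bits
  H(C) = 1.5322 bits

Ranking: B > C > A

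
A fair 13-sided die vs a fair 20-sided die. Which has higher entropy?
20-sided die

Both are uniform distributions; for uniform over n outcomes, H = log₂(n). H(13-sided) = log₂(13) = 3.700 bits and H(20-sided) = log₂(20) = 4.322 bits. More outcomes in a uniform distribution means higher entropy.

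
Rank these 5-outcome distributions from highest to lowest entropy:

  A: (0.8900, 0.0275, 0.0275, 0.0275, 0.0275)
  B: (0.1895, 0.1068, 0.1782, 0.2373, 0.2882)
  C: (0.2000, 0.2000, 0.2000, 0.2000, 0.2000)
C > B > A

Key insight: Entropy is maximized by uniform distributions and minimized by concentrated distributions.

- Uniform distributions have maximum entropy log₂(5) = 2.3219 bits
- The more "peaked" or concentrated a distribution, the lower its entropy

Entropies:
  H(A) = 0.7199 bits
  H(B) = 2.2525 bits
  H(C) = 2.3219 bits

Ranking: C > B > A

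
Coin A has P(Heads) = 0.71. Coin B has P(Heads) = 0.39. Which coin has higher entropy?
B

For binary distributions, entropy is maximized at p=0.5 and decreases as p moves toward 0 or 1.

H(A) = H(0.71) = 0.8687 bits
H(B) = H(0.39) = 0.9648 bits

Distribution B (p=0.39) is closer to uniform (p=0.5), so it has higher entropy.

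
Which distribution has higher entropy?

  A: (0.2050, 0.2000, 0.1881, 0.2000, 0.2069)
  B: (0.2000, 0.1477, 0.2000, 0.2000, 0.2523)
A

Both distributions are close to uniform, making this a harder comparison.

H(A) = 2.3211 bits
H(B) = 2.3020 bits

The distribution closer to uniform has higher entropy.
Answer: A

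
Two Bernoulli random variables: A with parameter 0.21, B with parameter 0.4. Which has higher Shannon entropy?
B

For binary distributions, entropy is maximized at p=0.5 and decreases as p moves toward 0 or 1.

H(A) = H(0.21) = 0.7415 bits
H(B) = H(0.4) = 0.9710 bits

Distribution B (p=0.4) is closer to uniform (p=0.5), so it has higher entropy.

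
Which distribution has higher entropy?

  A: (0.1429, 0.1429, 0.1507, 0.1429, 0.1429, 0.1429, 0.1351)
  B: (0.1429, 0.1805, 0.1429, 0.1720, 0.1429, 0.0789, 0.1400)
A

Both distributions are close to uniform, making this a harder comparison.

H(A) = 2.8067 bits
H(B) = 2.7720 bits

The distribution closer to uniform has higher entropy.
Answer: A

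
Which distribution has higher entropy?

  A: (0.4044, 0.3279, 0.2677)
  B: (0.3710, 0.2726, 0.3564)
B

Both distributions are close to uniform, making this a harder comparison.

H(A) = 1.5647 bits
H(B) = 1.5724 bits

The distribution closer to uniform has higher entropy.
Answer: B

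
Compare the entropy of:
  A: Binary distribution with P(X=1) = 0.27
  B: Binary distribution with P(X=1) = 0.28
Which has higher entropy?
B

For binary distributions, entropy is maximized at p=0.5 and decreases as p moves toward 0 or 1.

H(A) = H(0.27) = 0.8415 bits
H(B) = H(0.28) = 0.8555 bits

Distribution B (p=0.28) is closer to uniform (p=0.5), so it has higher entropy.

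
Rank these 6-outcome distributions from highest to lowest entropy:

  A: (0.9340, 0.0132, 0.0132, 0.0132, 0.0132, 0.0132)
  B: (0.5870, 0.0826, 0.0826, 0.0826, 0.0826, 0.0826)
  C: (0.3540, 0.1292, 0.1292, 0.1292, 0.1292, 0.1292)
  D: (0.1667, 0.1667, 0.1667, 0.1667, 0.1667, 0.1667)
D > C > B > A

Key insight: Entropy is maximized by uniform distributions and minimized by concentrated distributions.

Entropies:
  H(A) = 0.5041 bits
  H(B) = 1.9370 bits
  H(C) = 2.4376 bits
  H(D) = 2.5850 bits

Ranking: D > C > B > A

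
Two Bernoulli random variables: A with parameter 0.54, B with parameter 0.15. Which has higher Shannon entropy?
A

For binary distributions, entropy is maximized at p=0.5 and decreases as p moves toward 0 or 1.

H(A) = H(0.54) = 0.9954 bits
H(B) = H(0.15) = 0.6098 bits

Distribution A (p=0.54) is closer to uniform (p=0.5), so it has higher entropy.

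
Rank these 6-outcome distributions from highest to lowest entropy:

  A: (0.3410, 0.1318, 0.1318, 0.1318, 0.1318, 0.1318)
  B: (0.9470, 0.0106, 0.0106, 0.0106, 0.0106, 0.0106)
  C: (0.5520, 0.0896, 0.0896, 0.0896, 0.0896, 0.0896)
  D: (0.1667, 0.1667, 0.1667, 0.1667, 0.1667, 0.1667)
D > A > C > B

Key insight: Entropy is maximized by uniform distributions and minimized by concentrated distributions.

Entropies:
  H(A) = 2.4559 bits
  H(B) = 0.4221 bits
  H(C) = 2.0324 bits
  H(D) = 2.5850 bits

Ranking: D > A > C > B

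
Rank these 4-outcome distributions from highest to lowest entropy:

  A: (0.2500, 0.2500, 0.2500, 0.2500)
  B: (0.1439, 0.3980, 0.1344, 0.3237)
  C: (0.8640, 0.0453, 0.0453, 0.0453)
A > B > C

Key insight: Entropy is maximized by uniform distributions and minimized by concentrated distributions.

- Uniform distributions have maximum entropy log₂(4) = 2.0000 bits
- The more "peaked" or concentrated a distribution, the lower its entropy

Entropies:
  H(A) = 2.0000 bits
  H(B) = 1.8474 bits
  H(C) = 0.7892 bits

Ranking: A > B > C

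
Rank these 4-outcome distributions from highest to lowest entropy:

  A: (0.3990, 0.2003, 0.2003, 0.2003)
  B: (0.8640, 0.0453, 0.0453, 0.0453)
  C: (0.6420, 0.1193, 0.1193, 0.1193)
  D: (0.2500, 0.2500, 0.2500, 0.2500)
D > A > C > B

Key insight: Entropy is maximized by uniform distributions and minimized by concentrated distributions.

Entropies:
  H(A) = 1.9229 bits
  H(B) = 0.7892 bits
  H(C) = 1.5084 bits
  H(D) = 2.0000 bits

Ranking: D > A > C > B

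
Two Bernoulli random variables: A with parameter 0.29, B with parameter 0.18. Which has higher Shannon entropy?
A

For binary distributions, entropy is maximized at p=0.5 and decreases as p moves toward 0 or 1.

H(A) = H(0.29) = 0.8687 bits
H(B) = H(0.18) = 0.6801 bits

Distribution A (p=0.29) is closer to uniform (p=0.5), so it has higher entropy.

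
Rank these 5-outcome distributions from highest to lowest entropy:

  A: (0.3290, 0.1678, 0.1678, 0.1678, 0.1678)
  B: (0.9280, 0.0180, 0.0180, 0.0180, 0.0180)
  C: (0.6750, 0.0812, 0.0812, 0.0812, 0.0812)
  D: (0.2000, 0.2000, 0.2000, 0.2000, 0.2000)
D > A > C > B

Key insight: Entropy is maximized by uniform distributions and minimized by concentrated distributions.

Entropies:
  H(A) = 2.2559 bits
  H(B) = 0.5173 bits
  H(C) = 1.5597 bits
  H(D) = 2.3219 bits

Ranking: D > A > C > B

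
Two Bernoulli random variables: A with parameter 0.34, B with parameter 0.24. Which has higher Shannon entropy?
A

For binary distributions, entropy is maximized at p=0.5 and decreases as p moves toward 0 or 1.

H(A) = H(0.34) = 0.9248 bits
H(B) = H(0.24) = 0.7950 bits

Distribution A (p=0.34) is closer to uniform (p=0.5), so it has higher entropy.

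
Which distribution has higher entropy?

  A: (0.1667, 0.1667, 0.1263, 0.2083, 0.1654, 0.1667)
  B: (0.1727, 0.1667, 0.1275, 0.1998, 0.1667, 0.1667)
B

Both distributions are close to uniform, making this a harder comparison.

H(A) = 2.5703 bits
H(B) = 2.5731 bits

The distribution closer to uniform has higher entropy.
Answer: B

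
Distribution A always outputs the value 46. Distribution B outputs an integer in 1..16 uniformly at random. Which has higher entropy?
B

A is deterministic, so H(A) = 0. B is uniform over 16 outcomes, so H(B) = log₂(16) = 4.000 bits. Any distribution with genuine randomness has higher entropy than a deterministic one.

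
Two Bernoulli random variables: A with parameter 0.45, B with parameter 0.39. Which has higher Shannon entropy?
A

For binary distributions, entropy is maximized at p=0.5 and decreases as p moves toward 0 or 1.

H(A) = H(0.45) = 0.9928 bits
H(B) = H(0.39) = 0.9648 bits

Distribution A (p=0.45) is closer to uniform (p=0.5), so it has higher entropy.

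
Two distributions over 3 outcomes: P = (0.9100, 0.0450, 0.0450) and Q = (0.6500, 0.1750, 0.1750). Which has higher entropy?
Q

P is highly concentrated on one outcome (91%), making it nearly deterministic. Q spreads its mass more evenly (max 65%). The more spread-out distribution has higher entropy: H(P) ≈ 0.526 bits, H(Q) ≈ 1.284 bits.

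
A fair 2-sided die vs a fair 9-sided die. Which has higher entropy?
9-sided die

Both are uniform distributions; for uniform over n outcomes, H = log₂(n). H(2-sided) = log₂(2) = 1.000 bits and H(9-sided) = log₂(9) = 3.170 bits. More outcomes in a uniform distribution means higher entropy.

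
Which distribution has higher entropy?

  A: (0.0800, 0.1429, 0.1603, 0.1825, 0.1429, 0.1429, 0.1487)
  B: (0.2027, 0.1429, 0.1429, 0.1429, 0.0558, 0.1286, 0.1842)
A

Both distributions are close to uniform, making this a harder comparison.

H(A) = 2.7747 bits
H(B) = 2.7325 bits

The distribution closer to uniform has higher entropy.
Answer: A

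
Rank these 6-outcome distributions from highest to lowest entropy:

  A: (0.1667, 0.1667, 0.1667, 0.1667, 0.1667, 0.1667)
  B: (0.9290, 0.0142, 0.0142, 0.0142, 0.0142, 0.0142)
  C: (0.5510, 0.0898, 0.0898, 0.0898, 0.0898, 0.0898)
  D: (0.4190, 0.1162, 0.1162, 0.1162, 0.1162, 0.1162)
A > D > C > B

Key insight: Entropy is maximized by uniform distributions and minimized by concentrated distributions.

Entropies:
  H(A) = 2.5850 bits
  H(B) = 0.5345 bits
  H(C) = 2.0350 bits
  H(D) = 2.3300 bits

Ranking: A > D > C > B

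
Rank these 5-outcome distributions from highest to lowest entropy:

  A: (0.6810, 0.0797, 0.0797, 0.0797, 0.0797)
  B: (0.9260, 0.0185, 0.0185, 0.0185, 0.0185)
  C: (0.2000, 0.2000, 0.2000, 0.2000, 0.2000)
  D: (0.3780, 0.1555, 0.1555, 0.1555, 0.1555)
C > D > A > B

Key insight: Entropy is maximized by uniform distributions and minimized by concentrated distributions.

Entropies:
  H(A) = 1.5413 bits
  H(B) = 0.5287 bits
  H(C) = 2.3219 bits
  H(D) = 2.2006 bits

Ranking: C > D > A > B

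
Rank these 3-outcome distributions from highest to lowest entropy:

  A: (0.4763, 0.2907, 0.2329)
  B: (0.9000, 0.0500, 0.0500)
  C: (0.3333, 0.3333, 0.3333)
C > A > B

Key insight: Entropy is maximized by uniform distributions and minimized by concentrated distributions.

- Uniform distributions have maximum entropy log₂(3) = 1.5850 bits
- The more "peaked" or concentrated a distribution, the lower its entropy

Entropies:
  H(A) = 1.5174 bits
  H(B) = 0.5690 bits
  H(C) = 1.5850 bits

Ranking: C > A > B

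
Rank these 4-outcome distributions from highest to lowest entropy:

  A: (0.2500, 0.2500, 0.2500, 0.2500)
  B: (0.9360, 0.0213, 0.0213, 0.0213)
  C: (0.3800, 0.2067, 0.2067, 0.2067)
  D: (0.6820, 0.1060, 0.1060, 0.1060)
A > C > D > B

Key insight: Entropy is maximized by uniform distributions and minimized by concentrated distributions.

Entropies:
  H(A) = 2.0000 bits
  H(B) = 0.4446 bits
  H(C) = 1.9407 bits
  H(D) = 1.4062 bits

Ranking: A > C > D > B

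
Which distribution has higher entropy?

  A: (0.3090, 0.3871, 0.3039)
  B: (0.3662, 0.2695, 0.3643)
A

Both distributions are close to uniform, making this a harder comparison.

H(A) = 1.5758 bits
H(B) = 1.5713 bits

The distribution closer to uniform has higher entropy.
Answer: A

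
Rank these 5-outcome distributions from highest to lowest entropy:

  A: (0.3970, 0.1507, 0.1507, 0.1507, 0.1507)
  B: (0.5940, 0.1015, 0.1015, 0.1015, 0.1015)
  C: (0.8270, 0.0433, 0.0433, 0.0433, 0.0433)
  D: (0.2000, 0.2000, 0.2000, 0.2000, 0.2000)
D > A > B > C

Key insight: Entropy is maximized by uniform distributions and minimized by concentrated distributions.

Entropies:
  H(A) = 2.1752 bits
  H(B) = 1.7864 bits
  H(C) = 1.0105 bits
  H(D) = 2.3219 bits

Ranking: D > A > B > C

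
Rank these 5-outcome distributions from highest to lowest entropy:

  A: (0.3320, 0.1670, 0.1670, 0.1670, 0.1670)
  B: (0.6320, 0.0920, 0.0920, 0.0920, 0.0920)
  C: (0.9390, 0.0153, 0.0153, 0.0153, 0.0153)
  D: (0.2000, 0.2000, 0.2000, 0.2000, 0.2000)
D > A > B > C

Key insight: Entropy is maximized by uniform distributions and minimized by concentrated distributions.

Entropies:
  H(A) = 2.2530 bits
  H(B) = 1.6851 bits
  H(C) = 0.4534 bits
  H(D) = 2.3219 bits

Ranking: D > A > B > C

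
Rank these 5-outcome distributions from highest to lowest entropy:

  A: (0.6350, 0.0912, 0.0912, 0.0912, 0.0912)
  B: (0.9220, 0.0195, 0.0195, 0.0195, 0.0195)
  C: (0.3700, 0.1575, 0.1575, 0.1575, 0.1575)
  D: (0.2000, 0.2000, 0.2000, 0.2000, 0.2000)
D > C > A > B

Key insight: Entropy is maximized by uniform distributions and minimized by concentrated distributions.

Entropies:
  H(A) = 1.6768 bits
  H(B) = 0.5511 bits
  H(C) = 2.2107 bits
  H(D) = 2.3219 bits

Ranking: D > C > A > B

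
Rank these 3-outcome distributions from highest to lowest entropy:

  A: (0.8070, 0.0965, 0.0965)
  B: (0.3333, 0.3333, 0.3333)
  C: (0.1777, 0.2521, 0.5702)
B > C > A

Key insight: Entropy is maximized by uniform distributions and minimized by concentrated distributions.

- Uniform distributions have maximum entropy log₂(3) = 1.5850 bits
- The more "peaked" or concentrated a distribution, the lower its entropy

Entropies:
  H(A) = 0.9007 bits
  H(B) = 1.5850 bits
  H(C) = 1.4062 bits

Ranking: B > C > A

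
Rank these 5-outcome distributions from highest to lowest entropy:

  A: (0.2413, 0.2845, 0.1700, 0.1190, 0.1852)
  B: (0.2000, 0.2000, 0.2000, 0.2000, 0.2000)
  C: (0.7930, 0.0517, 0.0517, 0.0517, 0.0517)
B > A > C

Key insight: Entropy is maximized by uniform distributions and minimized by concentrated distributions.

- Uniform distributions have maximum entropy log₂(5) = 2.3219 bits
- The more "peaked" or concentrated a distribution, the lower its entropy

Entropies:
  H(A) = 2.2614 bits
  H(B) = 2.3219 bits
  H(C) = 1.1497 bits

Ranking: B > A > C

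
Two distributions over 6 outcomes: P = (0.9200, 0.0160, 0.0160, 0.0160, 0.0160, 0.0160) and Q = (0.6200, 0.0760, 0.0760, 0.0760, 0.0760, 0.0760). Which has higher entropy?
Q

P is highly concentrated on one outcome (92%), making it nearly deterministic. Q spreads its mass more evenly (max 62%). The more spread-out distribution has higher entropy: H(P) ≈ 0.588 bits, H(Q) ≈ 1.840 bits.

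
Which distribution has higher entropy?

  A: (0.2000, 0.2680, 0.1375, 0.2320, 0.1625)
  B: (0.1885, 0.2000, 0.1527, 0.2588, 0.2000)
B

Both distributions are close to uniform, making this a harder comparison.

H(A) = 2.2821 bits
H(B) = 2.3012 bits

The distribution closer to uniform has higher entropy.
Answer: B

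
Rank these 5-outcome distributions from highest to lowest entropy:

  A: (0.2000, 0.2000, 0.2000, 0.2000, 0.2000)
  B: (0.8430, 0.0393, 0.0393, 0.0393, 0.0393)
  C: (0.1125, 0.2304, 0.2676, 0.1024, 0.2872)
A > C > B

Key insight: Entropy is maximized by uniform distributions and minimized by concentrated distributions.

- Uniform distributions have maximum entropy log₂(5) = 2.3219 bits
- The more "peaked" or concentrated a distribution, the lower its entropy

Entropies:
  H(A) = 2.3219 bits
  H(B) = 0.9411 bits
  H(C) = 2.2050 bits

Ranking: A > C > B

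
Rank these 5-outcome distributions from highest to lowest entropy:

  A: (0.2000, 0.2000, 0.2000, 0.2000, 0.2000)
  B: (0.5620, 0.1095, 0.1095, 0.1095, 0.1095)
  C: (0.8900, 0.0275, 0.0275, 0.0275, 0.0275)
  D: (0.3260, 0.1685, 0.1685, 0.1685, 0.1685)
A > D > B > C

Key insight: Entropy is maximized by uniform distributions and minimized by concentrated distributions.

Entropies:
  H(A) = 2.3219 bits
  H(B) = 1.8649 bits
  H(C) = 0.7199 bits
  H(D) = 2.2588 bits

Ranking: A > D > B > C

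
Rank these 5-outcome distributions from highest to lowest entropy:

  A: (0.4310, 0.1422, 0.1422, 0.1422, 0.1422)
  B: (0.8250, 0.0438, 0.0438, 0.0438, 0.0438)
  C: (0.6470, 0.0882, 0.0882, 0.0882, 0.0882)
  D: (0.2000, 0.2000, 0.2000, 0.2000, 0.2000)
D > A > C > B

Key insight: Entropy is maximized by uniform distributions and minimized by concentrated distributions.

Entropies:
  H(A) = 2.1242 bits
  H(B) = 1.0190 bits
  H(C) = 1.6427 bits
  H(D) = 2.3219 bits

Ranking: D > A > C > B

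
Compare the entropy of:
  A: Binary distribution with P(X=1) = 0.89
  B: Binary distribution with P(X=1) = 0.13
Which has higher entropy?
B

For binary distributions, entropy is maximized at p=0.5 and decreases as p moves toward 0 or 1.

H(A) = H(0.89) = 0.4999 bits
H(B) = H(0.13) = 0.5574 bits

Distribution B (p=0.13) is closer to uniform (p=0.5), so it has higher entropy.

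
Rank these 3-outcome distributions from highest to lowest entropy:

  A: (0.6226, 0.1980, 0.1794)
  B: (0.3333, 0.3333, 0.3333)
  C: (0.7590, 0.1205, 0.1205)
B > A > C

Key insight: Entropy is maximized by uniform distributions and minimized by concentrated distributions.

- Uniform distributions have maximum entropy log₂(3) = 1.5850 bits
- The more "peaked" or concentrated a distribution, the lower its entropy

Entropies:
  H(A) = 1.3329 bits
  H(B) = 1.5850 bits
  H(C) = 1.0377 bits

Ranking: B > A > C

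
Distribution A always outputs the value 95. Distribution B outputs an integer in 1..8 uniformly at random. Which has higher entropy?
B

A is deterministic, so H(A) = 0. B is uniform over 8 outcomes, so H(B) = log₂(8) = 3.000 bits. Any distribution with genuine randomness has higher entropy than a deterministic one.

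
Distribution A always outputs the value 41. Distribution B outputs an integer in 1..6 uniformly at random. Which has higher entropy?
B

A is deterministic, so H(A) = 0. B is uniform over 6 outcomes, so H(B) = log₂(6) = 2.585 bits. Any distribution with genuine randomness has higher entropy than a deterministic one.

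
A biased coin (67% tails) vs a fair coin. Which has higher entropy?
Fair coin

The fair coin is uniform (p=0.5), maximizing binary entropy at 1 bit. The biased coin has H(0.67) ≈ 0.915 bits — its outcome is more predictable, so its entropy is lower.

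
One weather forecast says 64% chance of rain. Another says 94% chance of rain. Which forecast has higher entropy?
64% forecast

Treat each forecast as a Bernoulli distribution. Binary entropy is maximized at p=0.5 and falls off symmetrically toward 0 or 1. The 64% forecast is closer to 50%, so it is more uncertain. H(64%) ≈ 0.943 bits, H(94%) ≈ 0.327 bits.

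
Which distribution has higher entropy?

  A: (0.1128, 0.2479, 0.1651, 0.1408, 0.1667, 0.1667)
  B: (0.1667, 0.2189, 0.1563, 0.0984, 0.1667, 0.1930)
B

Both distributions are close to uniform, making this a harder comparison.

H(A) = 2.5429 bits
H(B) = 2.5472 bits

The distribution closer to uniform has higher entropy.
Answer: B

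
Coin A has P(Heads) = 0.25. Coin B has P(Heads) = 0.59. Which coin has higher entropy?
B

For binary distributions, entropy is maximized at p=0.5 and decreases as p moves toward 0 or 1.

H(A) = H(0.25) = 0.8113 bits
H(B) = H(0.59) = 0.9765 bits

Distribution B (p=0.59) is closer to uniform (p=0.5), so it has higher entropy.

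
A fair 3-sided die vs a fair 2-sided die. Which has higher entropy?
3-sided die

Both are uniform distributions; for uniform over n outcomes, H = log₂(n). H(3-sided) = log₂(3) = 1.585 bits and H(2-sided) = log₂(2) = 1.000 bits. More outcomes in a uniform distribution means higher entropy.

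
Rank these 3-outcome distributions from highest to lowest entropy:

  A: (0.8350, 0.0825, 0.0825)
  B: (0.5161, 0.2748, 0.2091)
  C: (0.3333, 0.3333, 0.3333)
C > B > A

Key insight: Entropy is maximized by uniform distributions and minimized by concentrated distributions.

- Uniform distributions have maximum entropy log₂(3) = 1.5850 bits
- The more "peaked" or concentrated a distribution, the lower its entropy

Entropies:
  H(A) = 0.8111 bits
  H(B) = 1.4767 bits
  H(C) = 1.5850 bits

Ranking: C > B > A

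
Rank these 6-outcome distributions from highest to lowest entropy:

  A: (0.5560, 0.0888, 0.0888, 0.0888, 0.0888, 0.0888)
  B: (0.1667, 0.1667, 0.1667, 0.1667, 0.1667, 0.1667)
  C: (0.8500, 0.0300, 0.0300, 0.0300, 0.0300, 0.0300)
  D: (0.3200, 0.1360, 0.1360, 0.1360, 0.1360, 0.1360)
B > D > A > C

Key insight: Entropy is maximized by uniform distributions and minimized by concentrated distributions.

Entropies:
  H(A) = 2.0219 bits
  H(B) = 2.5850 bits
  H(C) = 0.9581 bits
  H(D) = 2.4833 bits

Ranking: B > D > A > C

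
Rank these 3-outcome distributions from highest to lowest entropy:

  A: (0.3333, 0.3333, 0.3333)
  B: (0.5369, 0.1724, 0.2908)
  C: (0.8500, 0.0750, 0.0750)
A > B > C

Key insight: Entropy is maximized by uniform distributions and minimized by concentrated distributions.

- Uniform distributions have maximum entropy log₂(3) = 1.5850 bits
- The more "peaked" or concentrated a distribution, the lower its entropy

Entropies:
  H(A) = 1.5850 bits
  H(B) = 1.4371 bits
  H(C) = 0.7598 bits

Ranking: A > B > C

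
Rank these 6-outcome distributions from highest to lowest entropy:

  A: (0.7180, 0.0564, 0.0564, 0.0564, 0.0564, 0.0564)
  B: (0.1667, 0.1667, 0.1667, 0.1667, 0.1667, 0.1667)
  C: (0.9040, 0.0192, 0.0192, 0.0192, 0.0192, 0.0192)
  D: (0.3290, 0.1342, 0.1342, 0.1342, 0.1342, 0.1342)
B > D > A > C

Key insight: Entropy is maximized by uniform distributions and minimized by concentrated distributions.

Entropies:
  H(A) = 1.5129 bits
  H(B) = 2.5850 bits
  H(C) = 0.6791 bits
  H(D) = 2.4719 bits

Ranking: B > D > A > C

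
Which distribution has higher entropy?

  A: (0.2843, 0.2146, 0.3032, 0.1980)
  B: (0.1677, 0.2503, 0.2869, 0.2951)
A

Both distributions are close to uniform, making this a harder comparison.

H(A) = 1.9769 bits
H(B) = 1.9686 bits

The distribution closer to uniform has higher entropy.
Answer: A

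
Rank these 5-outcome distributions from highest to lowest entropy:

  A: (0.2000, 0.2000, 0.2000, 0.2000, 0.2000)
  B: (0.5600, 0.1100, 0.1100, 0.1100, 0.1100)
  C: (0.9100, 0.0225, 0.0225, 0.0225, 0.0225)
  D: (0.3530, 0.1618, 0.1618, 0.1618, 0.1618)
A > D > B > C

Key insight: Entropy is maximized by uniform distributions and minimized by concentrated distributions.

Entropies:
  H(A) = 2.3219 bits
  H(B) = 1.8696 bits
  H(C) = 0.6165 bits
  H(D) = 2.2307 bits

Ranking: A > D > B > C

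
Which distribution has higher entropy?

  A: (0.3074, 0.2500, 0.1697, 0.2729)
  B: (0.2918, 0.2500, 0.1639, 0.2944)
A

Both distributions are close to uniform, making this a harder comparison.

H(A) = 1.9686 bits
H(B) = 1.9654 bits

The distribution closer to uniform has higher entropy.
Answer: A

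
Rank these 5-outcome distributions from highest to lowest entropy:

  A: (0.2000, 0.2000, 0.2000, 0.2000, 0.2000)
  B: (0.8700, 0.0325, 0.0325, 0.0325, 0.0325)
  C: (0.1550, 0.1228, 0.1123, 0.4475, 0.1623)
A > C > B

Key insight: Entropy is maximized by uniform distributions and minimized by concentrated distributions.

- Uniform distributions have maximum entropy log₂(5) = 2.3219 bits
- The more "peaked" or concentrated a distribution, the lower its entropy

Entropies:
  H(A) = 2.3219 bits
  H(B) = 0.8174 bits
  H(C) = 2.0876 bits

Ranking: A > C > B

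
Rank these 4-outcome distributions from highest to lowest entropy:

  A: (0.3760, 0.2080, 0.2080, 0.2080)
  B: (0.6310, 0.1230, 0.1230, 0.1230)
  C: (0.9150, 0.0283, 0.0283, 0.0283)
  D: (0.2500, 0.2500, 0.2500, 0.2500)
D > A > B > C

Key insight: Entropy is maximized by uniform distributions and minimized by concentrated distributions.

Entropies:
  H(A) = 1.9442 bits
  H(B) = 1.5348 bits
  H(C) = 0.5543 bits
  H(D) = 2.0000 bits

Ranking: D > A > B > C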